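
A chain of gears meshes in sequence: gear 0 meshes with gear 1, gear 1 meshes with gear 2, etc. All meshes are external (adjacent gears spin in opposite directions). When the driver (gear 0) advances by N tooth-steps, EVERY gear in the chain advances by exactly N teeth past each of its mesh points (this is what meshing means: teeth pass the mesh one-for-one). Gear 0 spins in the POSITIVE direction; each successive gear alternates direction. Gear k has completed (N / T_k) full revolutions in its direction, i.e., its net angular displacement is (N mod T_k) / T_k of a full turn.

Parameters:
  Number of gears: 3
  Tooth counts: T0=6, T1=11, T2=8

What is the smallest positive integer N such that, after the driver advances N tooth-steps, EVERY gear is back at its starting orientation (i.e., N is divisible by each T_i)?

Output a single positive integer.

Answer: 264

Derivation:
Gear k returns to start when N is a multiple of T_k.
All gears at start simultaneously when N is a common multiple of [6, 11, 8]; the smallest such N is lcm(6, 11, 8).
Start: lcm = T0 = 6
Fold in T1=11: gcd(6, 11) = 1; lcm(6, 11) = 6 * 11 / 1 = 66 / 1 = 66
Fold in T2=8: gcd(66, 8) = 2; lcm(66, 8) = 66 * 8 / 2 = 528 / 2 = 264
Full cycle length = 264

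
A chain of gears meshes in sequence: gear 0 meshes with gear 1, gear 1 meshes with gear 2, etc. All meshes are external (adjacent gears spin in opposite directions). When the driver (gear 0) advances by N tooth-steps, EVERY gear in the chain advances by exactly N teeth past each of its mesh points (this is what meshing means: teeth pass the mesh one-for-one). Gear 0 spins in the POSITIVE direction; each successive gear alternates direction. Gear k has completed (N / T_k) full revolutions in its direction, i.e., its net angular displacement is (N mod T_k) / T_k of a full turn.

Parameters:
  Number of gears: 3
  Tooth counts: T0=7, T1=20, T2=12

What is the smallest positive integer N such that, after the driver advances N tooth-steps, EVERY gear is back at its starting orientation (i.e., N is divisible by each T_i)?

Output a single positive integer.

Gear k returns to start when N is a multiple of T_k.
All gears at start simultaneously when N is a common multiple of [7, 20, 12]; the smallest such N is lcm(7, 20, 12).
Start: lcm = T0 = 7
Fold in T1=20: gcd(7, 20) = 1; lcm(7, 20) = 7 * 20 / 1 = 140 / 1 = 140
Fold in T2=12: gcd(140, 12) = 4; lcm(140, 12) = 140 * 12 / 4 = 1680 / 4 = 420
Full cycle length = 420

Answer: 420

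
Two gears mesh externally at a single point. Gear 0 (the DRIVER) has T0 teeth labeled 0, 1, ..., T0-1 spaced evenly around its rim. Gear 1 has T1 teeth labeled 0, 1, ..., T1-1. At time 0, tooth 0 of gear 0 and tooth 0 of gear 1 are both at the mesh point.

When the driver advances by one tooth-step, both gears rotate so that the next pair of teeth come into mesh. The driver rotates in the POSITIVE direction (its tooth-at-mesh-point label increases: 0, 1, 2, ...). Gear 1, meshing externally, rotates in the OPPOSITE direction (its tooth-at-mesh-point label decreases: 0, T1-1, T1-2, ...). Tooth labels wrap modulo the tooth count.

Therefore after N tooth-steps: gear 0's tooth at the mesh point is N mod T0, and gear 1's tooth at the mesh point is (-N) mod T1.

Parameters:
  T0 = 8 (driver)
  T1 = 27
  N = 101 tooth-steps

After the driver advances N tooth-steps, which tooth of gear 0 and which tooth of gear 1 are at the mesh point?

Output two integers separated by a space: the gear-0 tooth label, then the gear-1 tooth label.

Gear 0 (driver, T0=8): tooth at mesh = N mod T0
  101 = 12 * 8 + 5, so 101 mod 8 = 5
  gear 0 tooth = 5
Gear 1 (driven, T1=27): tooth at mesh = (-N) mod T1
  101 = 3 * 27 + 20, so 101 mod 27 = 20
  (-101) mod 27 = (-20) mod 27 = 27 - 20 = 7
Mesh after 101 steps: gear-0 tooth 5 meets gear-1 tooth 7

Answer: 5 7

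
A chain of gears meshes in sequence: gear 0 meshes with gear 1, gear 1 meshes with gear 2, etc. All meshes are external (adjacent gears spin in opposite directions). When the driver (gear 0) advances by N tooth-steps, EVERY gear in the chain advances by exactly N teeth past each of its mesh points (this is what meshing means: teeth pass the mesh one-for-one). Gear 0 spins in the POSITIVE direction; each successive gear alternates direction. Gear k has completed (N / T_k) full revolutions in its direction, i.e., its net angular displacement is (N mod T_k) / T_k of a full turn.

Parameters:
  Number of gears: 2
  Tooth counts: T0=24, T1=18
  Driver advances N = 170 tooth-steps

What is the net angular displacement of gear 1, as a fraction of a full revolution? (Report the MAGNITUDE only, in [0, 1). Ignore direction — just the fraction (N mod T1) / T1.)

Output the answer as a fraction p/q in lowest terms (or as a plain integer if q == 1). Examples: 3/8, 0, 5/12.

Answer: 4/9

Derivation:
Chain of 2 gears, tooth counts: [24, 18]
  gear 0: T0=24, direction=positive, advance = 170 mod 24 = 2 teeth = 2/24 turn
  gear 1: T1=18, direction=negative, advance = 170 mod 18 = 8 teeth = 8/18 turn
Gear 1: 170 mod 18 = 8
Fraction = 8 / 18 = 4/9 (gcd(8,18)=2) = 4/9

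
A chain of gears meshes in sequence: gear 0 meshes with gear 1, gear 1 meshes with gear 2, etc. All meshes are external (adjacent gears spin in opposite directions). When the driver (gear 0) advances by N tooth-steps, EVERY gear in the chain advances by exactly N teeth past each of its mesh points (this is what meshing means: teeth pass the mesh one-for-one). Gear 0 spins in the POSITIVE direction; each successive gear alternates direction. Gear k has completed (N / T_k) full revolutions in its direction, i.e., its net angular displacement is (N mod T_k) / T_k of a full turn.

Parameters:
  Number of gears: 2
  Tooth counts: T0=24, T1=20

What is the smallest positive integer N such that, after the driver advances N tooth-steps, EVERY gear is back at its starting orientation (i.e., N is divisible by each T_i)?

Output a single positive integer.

Answer: 120

Derivation:
Gear k returns to start when N is a multiple of T_k.
All gears at start simultaneously when N is a common multiple of [24, 20]; the smallest such N is lcm(24, 20).
Start: lcm = T0 = 24
Fold in T1=20: gcd(24, 20) = 4; lcm(24, 20) = 24 * 20 / 4 = 480 / 4 = 120
Full cycle length = 120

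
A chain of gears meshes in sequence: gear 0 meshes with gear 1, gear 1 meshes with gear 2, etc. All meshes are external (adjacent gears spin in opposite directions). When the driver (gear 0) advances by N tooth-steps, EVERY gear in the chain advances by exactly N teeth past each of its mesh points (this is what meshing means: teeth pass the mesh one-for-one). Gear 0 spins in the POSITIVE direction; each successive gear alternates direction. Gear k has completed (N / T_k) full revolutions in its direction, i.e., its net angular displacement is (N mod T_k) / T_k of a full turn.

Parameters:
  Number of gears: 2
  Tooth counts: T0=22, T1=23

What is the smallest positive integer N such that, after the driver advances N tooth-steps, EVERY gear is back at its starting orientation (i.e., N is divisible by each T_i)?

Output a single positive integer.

Gear k returns to start when N is a multiple of T_k.
All gears at start simultaneously when N is a common multiple of [22, 23]; the smallest such N is lcm(22, 23).
Start: lcm = T0 = 22
Fold in T1=23: gcd(22, 23) = 1; lcm(22, 23) = 22 * 23 / 1 = 506 / 1 = 506
Full cycle length = 506

Answer: 506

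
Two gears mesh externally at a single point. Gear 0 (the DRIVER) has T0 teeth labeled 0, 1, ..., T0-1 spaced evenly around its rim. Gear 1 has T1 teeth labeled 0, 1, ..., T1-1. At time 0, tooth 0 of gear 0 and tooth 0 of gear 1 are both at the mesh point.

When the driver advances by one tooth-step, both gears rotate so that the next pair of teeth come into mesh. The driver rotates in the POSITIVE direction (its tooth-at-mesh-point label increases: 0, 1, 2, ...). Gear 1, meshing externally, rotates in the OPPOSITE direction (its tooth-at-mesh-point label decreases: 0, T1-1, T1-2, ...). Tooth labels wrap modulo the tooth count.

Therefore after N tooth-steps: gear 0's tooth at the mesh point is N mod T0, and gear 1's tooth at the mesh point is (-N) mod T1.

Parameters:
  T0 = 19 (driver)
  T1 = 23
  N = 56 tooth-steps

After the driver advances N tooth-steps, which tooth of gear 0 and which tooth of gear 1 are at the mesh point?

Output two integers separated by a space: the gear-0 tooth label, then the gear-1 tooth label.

Answer: 18 13

Derivation:
Gear 0 (driver, T0=19): tooth at mesh = N mod T0
  56 = 2 * 19 + 18, so 56 mod 19 = 18
  gear 0 tooth = 18
Gear 1 (driven, T1=23): tooth at mesh = (-N) mod T1
  56 = 2 * 23 + 10, so 56 mod 23 = 10
  (-56) mod 23 = (-10) mod 23 = 23 - 10 = 13
Mesh after 56 steps: gear-0 tooth 18 meets gear-1 tooth 13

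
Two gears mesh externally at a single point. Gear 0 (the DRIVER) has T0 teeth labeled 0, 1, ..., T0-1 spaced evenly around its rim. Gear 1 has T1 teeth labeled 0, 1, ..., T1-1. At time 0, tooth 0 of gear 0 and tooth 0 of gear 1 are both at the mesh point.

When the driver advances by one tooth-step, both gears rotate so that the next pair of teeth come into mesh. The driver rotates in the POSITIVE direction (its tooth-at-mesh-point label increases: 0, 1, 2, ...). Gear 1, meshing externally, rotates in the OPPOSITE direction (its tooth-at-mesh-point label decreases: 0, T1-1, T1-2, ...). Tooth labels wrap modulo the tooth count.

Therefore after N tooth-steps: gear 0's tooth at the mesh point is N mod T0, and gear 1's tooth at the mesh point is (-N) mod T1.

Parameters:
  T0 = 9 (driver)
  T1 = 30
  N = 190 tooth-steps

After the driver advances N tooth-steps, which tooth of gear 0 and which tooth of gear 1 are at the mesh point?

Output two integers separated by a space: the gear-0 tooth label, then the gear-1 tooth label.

Answer: 1 20

Derivation:
Gear 0 (driver, T0=9): tooth at mesh = N mod T0
  190 = 21 * 9 + 1, so 190 mod 9 = 1
  gear 0 tooth = 1
Gear 1 (driven, T1=30): tooth at mesh = (-N) mod T1
  190 = 6 * 30 + 10, so 190 mod 30 = 10
  (-190) mod 30 = (-10) mod 30 = 30 - 10 = 20
Mesh after 190 steps: gear-0 tooth 1 meets gear-1 tooth 20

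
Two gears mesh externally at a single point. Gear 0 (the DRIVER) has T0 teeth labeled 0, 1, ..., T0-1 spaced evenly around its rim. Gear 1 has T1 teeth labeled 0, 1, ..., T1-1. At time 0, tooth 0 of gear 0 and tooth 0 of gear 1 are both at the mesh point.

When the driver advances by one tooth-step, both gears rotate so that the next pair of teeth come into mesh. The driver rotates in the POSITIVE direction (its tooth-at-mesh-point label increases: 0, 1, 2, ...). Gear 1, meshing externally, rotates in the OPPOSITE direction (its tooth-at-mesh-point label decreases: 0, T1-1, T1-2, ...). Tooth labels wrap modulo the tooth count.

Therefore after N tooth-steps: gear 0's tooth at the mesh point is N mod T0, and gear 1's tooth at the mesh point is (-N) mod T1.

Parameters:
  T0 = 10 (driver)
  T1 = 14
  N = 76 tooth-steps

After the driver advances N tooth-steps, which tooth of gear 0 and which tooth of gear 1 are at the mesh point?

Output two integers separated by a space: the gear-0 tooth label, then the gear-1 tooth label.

Answer: 6 8

Derivation:
Gear 0 (driver, T0=10): tooth at mesh = N mod T0
  76 = 7 * 10 + 6, so 76 mod 10 = 6
  gear 0 tooth = 6
Gear 1 (driven, T1=14): tooth at mesh = (-N) mod T1
  76 = 5 * 14 + 6, so 76 mod 14 = 6
  (-76) mod 14 = (-6) mod 14 = 14 - 6 = 8
Mesh after 76 steps: gear-0 tooth 6 meets gear-1 tooth 8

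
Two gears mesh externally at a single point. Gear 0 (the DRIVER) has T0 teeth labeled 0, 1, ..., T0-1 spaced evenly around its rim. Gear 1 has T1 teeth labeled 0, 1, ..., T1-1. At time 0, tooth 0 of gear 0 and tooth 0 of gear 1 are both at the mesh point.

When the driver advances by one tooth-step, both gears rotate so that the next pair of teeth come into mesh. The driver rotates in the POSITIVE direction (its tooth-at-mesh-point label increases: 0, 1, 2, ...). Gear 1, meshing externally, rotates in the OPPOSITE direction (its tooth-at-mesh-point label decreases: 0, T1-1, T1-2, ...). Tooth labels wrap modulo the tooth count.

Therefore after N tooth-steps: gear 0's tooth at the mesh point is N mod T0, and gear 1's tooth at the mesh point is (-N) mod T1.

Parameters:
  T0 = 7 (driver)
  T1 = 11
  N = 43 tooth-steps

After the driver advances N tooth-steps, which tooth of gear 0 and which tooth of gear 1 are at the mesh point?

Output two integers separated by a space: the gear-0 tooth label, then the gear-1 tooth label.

Gear 0 (driver, T0=7): tooth at mesh = N mod T0
  43 = 6 * 7 + 1, so 43 mod 7 = 1
  gear 0 tooth = 1
Gear 1 (driven, T1=11): tooth at mesh = (-N) mod T1
  43 = 3 * 11 + 10, so 43 mod 11 = 10
  (-43) mod 11 = (-10) mod 11 = 11 - 10 = 1
Mesh after 43 steps: gear-0 tooth 1 meets gear-1 tooth 1

Answer: 1 1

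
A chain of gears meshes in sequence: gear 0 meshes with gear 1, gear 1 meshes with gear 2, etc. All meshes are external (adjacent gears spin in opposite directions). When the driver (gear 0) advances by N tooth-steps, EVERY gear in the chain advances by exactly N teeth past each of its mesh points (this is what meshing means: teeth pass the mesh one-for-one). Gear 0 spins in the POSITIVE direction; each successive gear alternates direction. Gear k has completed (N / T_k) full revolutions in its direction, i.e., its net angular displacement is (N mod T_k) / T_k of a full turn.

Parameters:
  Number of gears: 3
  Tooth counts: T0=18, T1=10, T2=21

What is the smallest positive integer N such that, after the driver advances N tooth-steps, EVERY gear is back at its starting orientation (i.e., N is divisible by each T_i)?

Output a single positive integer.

Answer: 630

Derivation:
Gear k returns to start when N is a multiple of T_k.
All gears at start simultaneously when N is a common multiple of [18, 10, 21]; the smallest such N is lcm(18, 10, 21).
Start: lcm = T0 = 18
Fold in T1=10: gcd(18, 10) = 2; lcm(18, 10) = 18 * 10 / 2 = 180 / 2 = 90
Fold in T2=21: gcd(90, 21) = 3; lcm(90, 21) = 90 * 21 / 3 = 1890 / 3 = 630
Full cycle length = 630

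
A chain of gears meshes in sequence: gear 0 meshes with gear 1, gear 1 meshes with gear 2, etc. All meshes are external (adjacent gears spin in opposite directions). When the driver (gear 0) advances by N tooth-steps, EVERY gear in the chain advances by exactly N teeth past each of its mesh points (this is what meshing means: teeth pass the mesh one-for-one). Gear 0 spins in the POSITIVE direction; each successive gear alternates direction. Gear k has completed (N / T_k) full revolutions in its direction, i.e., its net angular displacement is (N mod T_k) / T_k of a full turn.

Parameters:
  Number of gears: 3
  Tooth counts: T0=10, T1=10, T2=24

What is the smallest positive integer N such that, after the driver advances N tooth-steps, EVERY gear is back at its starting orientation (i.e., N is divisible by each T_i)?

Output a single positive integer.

Gear k returns to start when N is a multiple of T_k.
All gears at start simultaneously when N is a common multiple of [10, 10, 24]; the smallest such N is lcm(10, 10, 24).
Start: lcm = T0 = 10
Fold in T1=10: gcd(10, 10) = 10; lcm(10, 10) = 10 * 10 / 10 = 100 / 10 = 10
Fold in T2=24: gcd(10, 24) = 2; lcm(10, 24) = 10 * 24 / 2 = 240 / 2 = 120
Full cycle length = 120

Answer: 120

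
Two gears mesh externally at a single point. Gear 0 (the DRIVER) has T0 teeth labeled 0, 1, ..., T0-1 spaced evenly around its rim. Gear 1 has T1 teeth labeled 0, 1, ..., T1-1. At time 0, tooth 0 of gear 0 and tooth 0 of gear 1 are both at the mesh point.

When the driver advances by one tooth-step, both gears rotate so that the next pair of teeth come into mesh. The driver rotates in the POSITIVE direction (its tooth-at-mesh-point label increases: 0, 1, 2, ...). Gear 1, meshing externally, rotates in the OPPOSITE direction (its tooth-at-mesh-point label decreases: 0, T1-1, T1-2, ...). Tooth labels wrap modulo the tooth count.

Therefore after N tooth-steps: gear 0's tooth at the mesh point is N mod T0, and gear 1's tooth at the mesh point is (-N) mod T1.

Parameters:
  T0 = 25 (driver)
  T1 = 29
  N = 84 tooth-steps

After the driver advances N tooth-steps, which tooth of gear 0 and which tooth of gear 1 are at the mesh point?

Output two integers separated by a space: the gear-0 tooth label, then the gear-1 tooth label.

Answer: 9 3

Derivation:
Gear 0 (driver, T0=25): tooth at mesh = N mod T0
  84 = 3 * 25 + 9, so 84 mod 25 = 9
  gear 0 tooth = 9
Gear 1 (driven, T1=29): tooth at mesh = (-N) mod T1
  84 = 2 * 29 + 26, so 84 mod 29 = 26
  (-84) mod 29 = (-26) mod 29 = 29 - 26 = 3
Mesh after 84 steps: gear-0 tooth 9 meets gear-1 tooth 3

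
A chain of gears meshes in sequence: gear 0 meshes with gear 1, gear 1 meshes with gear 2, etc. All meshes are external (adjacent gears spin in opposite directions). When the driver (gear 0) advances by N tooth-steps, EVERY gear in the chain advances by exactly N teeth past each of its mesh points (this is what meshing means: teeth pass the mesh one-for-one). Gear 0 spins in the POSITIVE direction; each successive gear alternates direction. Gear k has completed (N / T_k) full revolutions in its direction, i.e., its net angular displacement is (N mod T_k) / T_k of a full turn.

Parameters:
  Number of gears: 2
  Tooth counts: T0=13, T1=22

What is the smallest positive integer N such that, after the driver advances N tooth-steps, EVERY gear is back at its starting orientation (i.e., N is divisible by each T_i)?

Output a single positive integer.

Gear k returns to start when N is a multiple of T_k.
All gears at start simultaneously when N is a common multiple of [13, 22]; the smallest such N is lcm(13, 22).
Start: lcm = T0 = 13
Fold in T1=22: gcd(13, 22) = 1; lcm(13, 22) = 13 * 22 / 1 = 286 / 1 = 286
Full cycle length = 286

Answer: 286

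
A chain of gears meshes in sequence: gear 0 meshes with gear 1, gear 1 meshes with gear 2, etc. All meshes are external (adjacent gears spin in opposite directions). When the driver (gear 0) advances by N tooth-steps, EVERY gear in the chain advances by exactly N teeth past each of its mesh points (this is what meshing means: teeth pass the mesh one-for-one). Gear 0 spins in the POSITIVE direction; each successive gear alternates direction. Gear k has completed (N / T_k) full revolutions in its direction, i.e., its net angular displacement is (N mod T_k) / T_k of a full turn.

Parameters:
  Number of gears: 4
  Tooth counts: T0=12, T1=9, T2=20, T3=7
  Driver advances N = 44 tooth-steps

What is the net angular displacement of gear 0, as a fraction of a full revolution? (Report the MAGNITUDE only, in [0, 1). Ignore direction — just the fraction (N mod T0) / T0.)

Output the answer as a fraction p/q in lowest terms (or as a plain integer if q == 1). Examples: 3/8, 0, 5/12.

Answer: 2/3

Derivation:
Chain of 4 gears, tooth counts: [12, 9, 20, 7]
  gear 0: T0=12, direction=positive, advance = 44 mod 12 = 8 teeth = 8/12 turn
  gear 1: T1=9, direction=negative, advance = 44 mod 9 = 8 teeth = 8/9 turn
  gear 2: T2=20, direction=positive, advance = 44 mod 20 = 4 teeth = 4/20 turn
  gear 3: T3=7, direction=negative, advance = 44 mod 7 = 2 teeth = 2/7 turn
Gear 0: 44 mod 12 = 8
Fraction = 8 / 12 = 2/3 (gcd(8,12)=4) = 2/3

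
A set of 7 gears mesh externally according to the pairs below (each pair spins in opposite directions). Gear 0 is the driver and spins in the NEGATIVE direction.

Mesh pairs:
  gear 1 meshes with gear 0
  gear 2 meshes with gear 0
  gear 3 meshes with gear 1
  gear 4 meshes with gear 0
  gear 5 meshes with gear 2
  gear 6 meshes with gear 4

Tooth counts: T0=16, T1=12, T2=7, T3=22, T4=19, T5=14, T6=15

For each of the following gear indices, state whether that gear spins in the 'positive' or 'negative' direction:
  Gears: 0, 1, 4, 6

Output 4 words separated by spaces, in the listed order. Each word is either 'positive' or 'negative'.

Answer: negative positive positive negative

Derivation:
Gear 0 (driver): negative (depth 0)
  gear 1: meshes with gear 0 -> depth 1 -> positive (opposite of gear 0)
  gear 2: meshes with gear 0 -> depth 1 -> positive (opposite of gear 0)
  gear 3: meshes with gear 1 -> depth 2 -> negative (opposite of gear 1)
  gear 4: meshes with gear 0 -> depth 1 -> positive (opposite of gear 0)
  gear 5: meshes with gear 2 -> depth 2 -> negative (opposite of gear 2)
  gear 6: meshes with gear 4 -> depth 2 -> negative (opposite of gear 4)
Queried indices 0, 1, 4, 6 -> negative, positive, positive, negative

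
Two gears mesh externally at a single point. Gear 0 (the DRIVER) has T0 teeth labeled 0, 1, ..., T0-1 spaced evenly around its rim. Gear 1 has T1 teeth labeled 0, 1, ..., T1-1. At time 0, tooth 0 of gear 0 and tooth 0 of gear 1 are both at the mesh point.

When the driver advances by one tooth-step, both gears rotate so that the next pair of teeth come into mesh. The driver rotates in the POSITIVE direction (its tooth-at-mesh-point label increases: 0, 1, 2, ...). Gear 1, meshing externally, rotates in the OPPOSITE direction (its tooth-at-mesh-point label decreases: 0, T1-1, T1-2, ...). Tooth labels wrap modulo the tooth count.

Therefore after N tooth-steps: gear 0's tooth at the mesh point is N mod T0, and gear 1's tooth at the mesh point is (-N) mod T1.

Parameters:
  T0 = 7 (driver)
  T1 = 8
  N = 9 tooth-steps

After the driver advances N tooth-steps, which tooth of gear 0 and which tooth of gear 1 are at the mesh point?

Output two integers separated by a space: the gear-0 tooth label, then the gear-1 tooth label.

Answer: 2 7

Derivation:
Gear 0 (driver, T0=7): tooth at mesh = N mod T0
  9 = 1 * 7 + 2, so 9 mod 7 = 2
  gear 0 tooth = 2
Gear 1 (driven, T1=8): tooth at mesh = (-N) mod T1
  9 = 1 * 8 + 1, so 9 mod 8 = 1
  (-9) mod 8 = (-1) mod 8 = 8 - 1 = 7
Mesh after 9 steps: gear-0 tooth 2 meets gear-1 tooth 7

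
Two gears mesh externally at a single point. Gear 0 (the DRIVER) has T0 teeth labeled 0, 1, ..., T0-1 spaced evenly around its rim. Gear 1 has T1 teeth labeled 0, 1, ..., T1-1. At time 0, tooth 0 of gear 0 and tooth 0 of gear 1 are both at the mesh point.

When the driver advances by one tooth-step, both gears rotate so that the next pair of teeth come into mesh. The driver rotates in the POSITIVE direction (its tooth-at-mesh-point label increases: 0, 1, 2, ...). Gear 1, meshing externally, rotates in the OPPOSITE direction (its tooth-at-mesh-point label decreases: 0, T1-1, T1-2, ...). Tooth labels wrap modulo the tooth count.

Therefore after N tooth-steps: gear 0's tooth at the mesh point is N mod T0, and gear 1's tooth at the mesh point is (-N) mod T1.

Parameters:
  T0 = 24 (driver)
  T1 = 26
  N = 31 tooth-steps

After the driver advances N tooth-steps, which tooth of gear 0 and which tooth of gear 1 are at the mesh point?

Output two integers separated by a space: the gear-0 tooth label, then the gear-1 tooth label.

Gear 0 (driver, T0=24): tooth at mesh = N mod T0
  31 = 1 * 24 + 7, so 31 mod 24 = 7
  gear 0 tooth = 7
Gear 1 (driven, T1=26): tooth at mesh = (-N) mod T1
  31 = 1 * 26 + 5, so 31 mod 26 = 5
  (-31) mod 26 = (-5) mod 26 = 26 - 5 = 21
Mesh after 31 steps: gear-0 tooth 7 meets gear-1 tooth 21

Answer: 7 21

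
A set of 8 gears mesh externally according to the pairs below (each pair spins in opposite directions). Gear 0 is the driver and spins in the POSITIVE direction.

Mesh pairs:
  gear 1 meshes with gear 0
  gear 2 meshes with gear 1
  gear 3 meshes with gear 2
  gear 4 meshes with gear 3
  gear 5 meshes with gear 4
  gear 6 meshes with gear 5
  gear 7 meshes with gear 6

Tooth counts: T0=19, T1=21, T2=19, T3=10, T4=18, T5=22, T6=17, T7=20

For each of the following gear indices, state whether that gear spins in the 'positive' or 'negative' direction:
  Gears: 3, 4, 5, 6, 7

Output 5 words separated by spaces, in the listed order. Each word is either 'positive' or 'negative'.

Answer: negative positive negative positive negative

Derivation:
Gear 0 (driver): positive (depth 0)
  gear 1: meshes with gear 0 -> depth 1 -> negative (opposite of gear 0)
  gear 2: meshes with gear 1 -> depth 2 -> positive (opposite of gear 1)
  gear 3: meshes with gear 2 -> depth 3 -> negative (opposite of gear 2)
  gear 4: meshes with gear 3 -> depth 4 -> positive (opposite of gear 3)
  gear 5: meshes with gear 4 -> depth 5 -> negative (opposite of gear 4)
  gear 6: meshes with gear 5 -> depth 6 -> positive (opposite of gear 5)
  gear 7: meshes with gear 6 -> depth 7 -> negative (opposite of gear 6)
Queried indices 3, 4, 5, 6, 7 -> negative, positive, negative, positive, negative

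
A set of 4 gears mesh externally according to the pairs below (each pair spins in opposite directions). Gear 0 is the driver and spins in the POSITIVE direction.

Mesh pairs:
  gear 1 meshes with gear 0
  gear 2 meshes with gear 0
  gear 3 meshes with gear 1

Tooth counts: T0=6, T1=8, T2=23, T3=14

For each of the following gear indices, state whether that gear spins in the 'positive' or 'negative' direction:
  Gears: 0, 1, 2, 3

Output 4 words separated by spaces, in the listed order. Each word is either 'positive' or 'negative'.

Gear 0 (driver): positive (depth 0)
  gear 1: meshes with gear 0 -> depth 1 -> negative (opposite of gear 0)
  gear 2: meshes with gear 0 -> depth 1 -> negative (opposite of gear 0)
  gear 3: meshes with gear 1 -> depth 2 -> positive (opposite of gear 1)
Queried indices 0, 1, 2, 3 -> positive, negative, negative, positive

Answer: positive negative negative positive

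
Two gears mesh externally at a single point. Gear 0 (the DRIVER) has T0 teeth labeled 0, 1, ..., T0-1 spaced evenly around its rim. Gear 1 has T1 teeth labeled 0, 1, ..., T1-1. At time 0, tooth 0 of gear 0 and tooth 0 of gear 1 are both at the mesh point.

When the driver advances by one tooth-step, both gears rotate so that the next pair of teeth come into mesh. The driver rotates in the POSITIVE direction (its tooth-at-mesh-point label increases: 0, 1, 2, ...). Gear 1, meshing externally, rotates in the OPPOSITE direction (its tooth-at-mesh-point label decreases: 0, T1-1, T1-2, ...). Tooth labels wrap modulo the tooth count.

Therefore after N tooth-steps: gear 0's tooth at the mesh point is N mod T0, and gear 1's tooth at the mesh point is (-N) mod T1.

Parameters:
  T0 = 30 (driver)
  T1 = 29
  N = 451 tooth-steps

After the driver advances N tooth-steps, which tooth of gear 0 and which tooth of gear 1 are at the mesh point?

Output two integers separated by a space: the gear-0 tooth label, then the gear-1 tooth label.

Answer: 1 13

Derivation:
Gear 0 (driver, T0=30): tooth at mesh = N mod T0
  451 = 15 * 30 + 1, so 451 mod 30 = 1
  gear 0 tooth = 1
Gear 1 (driven, T1=29): tooth at mesh = (-N) mod T1
  451 = 15 * 29 + 16, so 451 mod 29 = 16
  (-451) mod 29 = (-16) mod 29 = 29 - 16 = 13
Mesh after 451 steps: gear-0 tooth 1 meets gear-1 tooth 13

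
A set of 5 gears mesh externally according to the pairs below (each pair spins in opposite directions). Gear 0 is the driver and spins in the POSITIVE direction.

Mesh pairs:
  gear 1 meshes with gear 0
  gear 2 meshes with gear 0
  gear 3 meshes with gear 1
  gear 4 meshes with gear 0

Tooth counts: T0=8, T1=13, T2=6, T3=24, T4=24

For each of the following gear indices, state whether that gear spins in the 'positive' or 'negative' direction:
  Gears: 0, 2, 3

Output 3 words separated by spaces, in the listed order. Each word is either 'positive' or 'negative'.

Gear 0 (driver): positive (depth 0)
  gear 1: meshes with gear 0 -> depth 1 -> negative (opposite of gear 0)
  gear 2: meshes with gear 0 -> depth 1 -> negative (opposite of gear 0)
  gear 3: meshes with gear 1 -> depth 2 -> positive (opposite of gear 1)
  gear 4: meshes with gear 0 -> depth 1 -> negative (opposite of gear 0)
Queried indices 0, 2, 3 -> positive, negative, positive

Answer: positive negative positive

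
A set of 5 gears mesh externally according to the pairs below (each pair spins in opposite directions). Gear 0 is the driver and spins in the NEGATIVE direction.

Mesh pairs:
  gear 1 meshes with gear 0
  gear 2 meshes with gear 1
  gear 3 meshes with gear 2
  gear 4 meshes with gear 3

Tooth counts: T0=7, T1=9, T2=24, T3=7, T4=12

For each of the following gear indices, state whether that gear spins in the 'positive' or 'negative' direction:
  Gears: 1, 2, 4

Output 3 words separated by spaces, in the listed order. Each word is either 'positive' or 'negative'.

Gear 0 (driver): negative (depth 0)
  gear 1: meshes with gear 0 -> depth 1 -> positive (opposite of gear 0)
  gear 2: meshes with gear 1 -> depth 2 -> negative (opposite of gear 1)
  gear 3: meshes with gear 2 -> depth 3 -> positive (opposite of gear 2)
  gear 4: meshes with gear 3 -> depth 4 -> negative (opposite of gear 3)
Queried indices 1, 2, 4 -> positive, negative, negative

Answer: positive negative negative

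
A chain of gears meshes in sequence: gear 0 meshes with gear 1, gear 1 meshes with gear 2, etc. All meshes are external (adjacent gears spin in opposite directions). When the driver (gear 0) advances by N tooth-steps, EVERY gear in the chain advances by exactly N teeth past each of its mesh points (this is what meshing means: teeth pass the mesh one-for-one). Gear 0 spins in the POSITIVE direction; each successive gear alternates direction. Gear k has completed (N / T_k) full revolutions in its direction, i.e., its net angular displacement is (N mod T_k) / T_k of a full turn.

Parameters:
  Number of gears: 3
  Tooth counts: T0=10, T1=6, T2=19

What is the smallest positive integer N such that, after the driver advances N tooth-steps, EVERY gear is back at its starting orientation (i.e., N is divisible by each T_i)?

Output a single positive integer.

Gear k returns to start when N is a multiple of T_k.
All gears at start simultaneously when N is a common multiple of [10, 6, 19]; the smallest such N is lcm(10, 6, 19).
Start: lcm = T0 = 10
Fold in T1=6: gcd(10, 6) = 2; lcm(10, 6) = 10 * 6 / 2 = 60 / 2 = 30
Fold in T2=19: gcd(30, 19) = 1; lcm(30, 19) = 30 * 19 / 1 = 570 / 1 = 570
Full cycle length = 570

Answer: 570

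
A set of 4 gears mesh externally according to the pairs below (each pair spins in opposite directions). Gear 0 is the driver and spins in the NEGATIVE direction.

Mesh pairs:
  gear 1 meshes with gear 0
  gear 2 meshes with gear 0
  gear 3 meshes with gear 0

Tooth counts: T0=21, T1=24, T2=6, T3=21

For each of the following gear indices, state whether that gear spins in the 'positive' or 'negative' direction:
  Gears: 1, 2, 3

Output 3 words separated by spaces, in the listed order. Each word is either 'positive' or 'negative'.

Answer: positive positive positive

Derivation:
Gear 0 (driver): negative (depth 0)
  gear 1: meshes with gear 0 -> depth 1 -> positive (opposite of gear 0)
  gear 2: meshes with gear 0 -> depth 1 -> positive (opposite of gear 0)
  gear 3: meshes with gear 0 -> depth 1 -> positive (opposite of gear 0)
Queried indices 1, 2, 3 -> positive, positive, positive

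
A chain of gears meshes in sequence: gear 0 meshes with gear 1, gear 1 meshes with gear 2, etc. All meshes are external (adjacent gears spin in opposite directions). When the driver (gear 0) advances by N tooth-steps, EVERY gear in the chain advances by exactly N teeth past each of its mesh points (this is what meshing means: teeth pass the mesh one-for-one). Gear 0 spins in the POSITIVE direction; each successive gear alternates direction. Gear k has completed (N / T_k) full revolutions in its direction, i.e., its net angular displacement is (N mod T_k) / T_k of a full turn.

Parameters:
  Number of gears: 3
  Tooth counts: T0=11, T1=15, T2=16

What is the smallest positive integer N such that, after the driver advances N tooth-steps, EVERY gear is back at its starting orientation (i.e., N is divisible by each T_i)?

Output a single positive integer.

Gear k returns to start when N is a multiple of T_k.
All gears at start simultaneously when N is a common multiple of [11, 15, 16]; the smallest such N is lcm(11, 15, 16).
Start: lcm = T0 = 11
Fold in T1=15: gcd(11, 15) = 1; lcm(11, 15) = 11 * 15 / 1 = 165 / 1 = 165
Fold in T2=16: gcd(165, 16) = 1; lcm(165, 16) = 165 * 16 / 1 = 2640 / 1 = 2640
Full cycle length = 2640

Answer: 2640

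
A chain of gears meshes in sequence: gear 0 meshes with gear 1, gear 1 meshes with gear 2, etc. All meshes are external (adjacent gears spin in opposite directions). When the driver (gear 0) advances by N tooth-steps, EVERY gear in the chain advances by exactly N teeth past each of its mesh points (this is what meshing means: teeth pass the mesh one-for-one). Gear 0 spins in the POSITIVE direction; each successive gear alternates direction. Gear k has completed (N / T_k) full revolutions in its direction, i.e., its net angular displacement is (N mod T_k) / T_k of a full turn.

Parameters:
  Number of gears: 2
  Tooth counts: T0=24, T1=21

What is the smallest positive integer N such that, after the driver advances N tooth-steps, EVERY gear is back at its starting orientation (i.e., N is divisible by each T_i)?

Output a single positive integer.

Gear k returns to start when N is a multiple of T_k.
All gears at start simultaneously when N is a common multiple of [24, 21]; the smallest such N is lcm(24, 21).
Start: lcm = T0 = 24
Fold in T1=21: gcd(24, 21) = 3; lcm(24, 21) = 24 * 21 / 3 = 504 / 3 = 168
Full cycle length = 168

Answer: 168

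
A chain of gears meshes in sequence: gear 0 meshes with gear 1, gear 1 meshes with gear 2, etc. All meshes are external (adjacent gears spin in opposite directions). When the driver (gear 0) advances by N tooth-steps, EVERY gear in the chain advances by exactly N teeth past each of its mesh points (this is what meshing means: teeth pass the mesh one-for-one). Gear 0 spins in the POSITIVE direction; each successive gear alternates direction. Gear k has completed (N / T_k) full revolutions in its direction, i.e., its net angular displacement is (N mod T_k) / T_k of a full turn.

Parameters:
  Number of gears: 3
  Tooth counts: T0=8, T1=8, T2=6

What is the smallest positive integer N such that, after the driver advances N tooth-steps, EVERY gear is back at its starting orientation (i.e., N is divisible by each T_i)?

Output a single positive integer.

Answer: 24

Derivation:
Gear k returns to start when N is a multiple of T_k.
All gears at start simultaneously when N is a common multiple of [8, 8, 6]; the smallest such N is lcm(8, 8, 6).
Start: lcm = T0 = 8
Fold in T1=8: gcd(8, 8) = 8; lcm(8, 8) = 8 * 8 / 8 = 64 / 8 = 8
Fold in T2=6: gcd(8, 6) = 2; lcm(8, 6) = 8 * 6 / 2 = 48 / 2 = 24
Full cycle length = 24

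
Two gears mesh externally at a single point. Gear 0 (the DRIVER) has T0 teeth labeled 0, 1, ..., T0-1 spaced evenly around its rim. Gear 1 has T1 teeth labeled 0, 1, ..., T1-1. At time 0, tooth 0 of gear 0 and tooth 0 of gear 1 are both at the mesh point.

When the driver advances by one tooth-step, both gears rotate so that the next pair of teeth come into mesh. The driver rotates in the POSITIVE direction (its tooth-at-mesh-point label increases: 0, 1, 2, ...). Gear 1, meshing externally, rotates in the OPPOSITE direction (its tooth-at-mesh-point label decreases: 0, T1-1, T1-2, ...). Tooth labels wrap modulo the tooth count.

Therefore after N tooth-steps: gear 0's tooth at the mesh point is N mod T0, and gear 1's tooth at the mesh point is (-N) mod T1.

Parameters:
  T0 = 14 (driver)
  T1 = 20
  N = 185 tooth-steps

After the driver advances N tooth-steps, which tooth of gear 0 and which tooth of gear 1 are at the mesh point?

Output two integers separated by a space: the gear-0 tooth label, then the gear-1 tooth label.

Answer: 3 15

Derivation:
Gear 0 (driver, T0=14): tooth at mesh = N mod T0
  185 = 13 * 14 + 3, so 185 mod 14 = 3
  gear 0 tooth = 3
Gear 1 (driven, T1=20): tooth at mesh = (-N) mod T1
  185 = 9 * 20 + 5, so 185 mod 20 = 5
  (-185) mod 20 = (-5) mod 20 = 20 - 5 = 15
Mesh after 185 steps: gear-0 tooth 3 meets gear-1 tooth 15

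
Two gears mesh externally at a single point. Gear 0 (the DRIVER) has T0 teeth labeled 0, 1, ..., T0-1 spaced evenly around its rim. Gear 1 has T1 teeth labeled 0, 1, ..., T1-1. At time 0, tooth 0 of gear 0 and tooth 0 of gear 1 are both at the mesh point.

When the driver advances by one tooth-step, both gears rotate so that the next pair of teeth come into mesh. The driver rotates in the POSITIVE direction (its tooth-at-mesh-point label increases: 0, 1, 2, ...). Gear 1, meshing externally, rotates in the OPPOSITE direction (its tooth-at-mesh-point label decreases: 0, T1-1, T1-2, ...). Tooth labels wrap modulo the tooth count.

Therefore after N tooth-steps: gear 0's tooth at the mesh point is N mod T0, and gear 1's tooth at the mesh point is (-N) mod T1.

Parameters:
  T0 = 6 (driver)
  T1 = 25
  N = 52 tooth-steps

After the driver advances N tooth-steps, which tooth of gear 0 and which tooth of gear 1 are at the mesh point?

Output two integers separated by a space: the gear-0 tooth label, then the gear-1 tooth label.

Answer: 4 23

Derivation:
Gear 0 (driver, T0=6): tooth at mesh = N mod T0
  52 = 8 * 6 + 4, so 52 mod 6 = 4
  gear 0 tooth = 4
Gear 1 (driven, T1=25): tooth at mesh = (-N) mod T1
  52 = 2 * 25 + 2, so 52 mod 25 = 2
  (-52) mod 25 = (-2) mod 25 = 25 - 2 = 23
Mesh after 52 steps: gear-0 tooth 4 meets gear-1 tooth 23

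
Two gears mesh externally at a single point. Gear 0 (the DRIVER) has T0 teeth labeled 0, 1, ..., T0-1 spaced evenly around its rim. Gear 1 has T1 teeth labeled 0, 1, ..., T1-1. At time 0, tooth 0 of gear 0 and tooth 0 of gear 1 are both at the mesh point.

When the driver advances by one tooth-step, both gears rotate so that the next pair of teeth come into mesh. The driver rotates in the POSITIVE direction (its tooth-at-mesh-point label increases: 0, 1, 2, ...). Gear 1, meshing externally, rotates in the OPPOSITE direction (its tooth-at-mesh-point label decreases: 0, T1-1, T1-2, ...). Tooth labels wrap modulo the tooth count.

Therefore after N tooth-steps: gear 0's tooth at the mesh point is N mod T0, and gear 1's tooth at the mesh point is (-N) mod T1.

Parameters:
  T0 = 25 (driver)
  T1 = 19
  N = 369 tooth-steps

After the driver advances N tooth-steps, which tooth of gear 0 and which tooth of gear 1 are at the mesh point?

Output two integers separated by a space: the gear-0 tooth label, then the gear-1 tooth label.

Gear 0 (driver, T0=25): tooth at mesh = N mod T0
  369 = 14 * 25 + 19, so 369 mod 25 = 19
  gear 0 tooth = 19
Gear 1 (driven, T1=19): tooth at mesh = (-N) mod T1
  369 = 19 * 19 + 8, so 369 mod 19 = 8
  (-369) mod 19 = (-8) mod 19 = 19 - 8 = 11
Mesh after 369 steps: gear-0 tooth 19 meets gear-1 tooth 11

Answer: 19 11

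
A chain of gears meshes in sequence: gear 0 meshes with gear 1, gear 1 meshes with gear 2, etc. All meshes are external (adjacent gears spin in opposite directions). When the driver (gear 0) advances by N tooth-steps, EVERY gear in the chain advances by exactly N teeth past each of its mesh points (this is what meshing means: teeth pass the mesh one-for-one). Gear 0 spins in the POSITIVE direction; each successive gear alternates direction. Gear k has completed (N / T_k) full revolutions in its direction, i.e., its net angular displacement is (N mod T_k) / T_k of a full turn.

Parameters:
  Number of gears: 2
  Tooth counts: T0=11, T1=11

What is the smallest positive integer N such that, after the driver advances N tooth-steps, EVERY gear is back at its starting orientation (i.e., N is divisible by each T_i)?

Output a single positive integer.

Answer: 11

Derivation:
Gear k returns to start when N is a multiple of T_k.
All gears at start simultaneously when N is a common multiple of [11, 11]; the smallest such N is lcm(11, 11).
Start: lcm = T0 = 11
Fold in T1=11: gcd(11, 11) = 11; lcm(11, 11) = 11 * 11 / 11 = 121 / 11 = 11
Full cycle length = 11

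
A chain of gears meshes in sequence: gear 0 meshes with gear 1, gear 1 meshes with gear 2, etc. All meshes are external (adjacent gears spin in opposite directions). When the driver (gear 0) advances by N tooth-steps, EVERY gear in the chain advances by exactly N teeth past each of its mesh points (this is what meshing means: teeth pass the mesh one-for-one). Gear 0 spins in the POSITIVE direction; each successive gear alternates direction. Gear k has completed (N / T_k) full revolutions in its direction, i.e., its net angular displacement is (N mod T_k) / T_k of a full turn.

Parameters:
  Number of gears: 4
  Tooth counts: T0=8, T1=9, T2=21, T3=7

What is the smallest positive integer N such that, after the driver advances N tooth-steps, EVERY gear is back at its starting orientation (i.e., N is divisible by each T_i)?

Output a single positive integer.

Answer: 504

Derivation:
Gear k returns to start when N is a multiple of T_k.
All gears at start simultaneously when N is a common multiple of [8, 9, 21, 7]; the smallest such N is lcm(8, 9, 21, 7).
Start: lcm = T0 = 8
Fold in T1=9: gcd(8, 9) = 1; lcm(8, 9) = 8 * 9 / 1 = 72 / 1 = 72
Fold in T2=21: gcd(72, 21) = 3; lcm(72, 21) = 72 * 21 / 3 = 1512 / 3 = 504
Fold in T3=7: gcd(504, 7) = 7; lcm(504, 7) = 504 * 7 / 7 = 3528 / 7 = 504
Full cycle length = 504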